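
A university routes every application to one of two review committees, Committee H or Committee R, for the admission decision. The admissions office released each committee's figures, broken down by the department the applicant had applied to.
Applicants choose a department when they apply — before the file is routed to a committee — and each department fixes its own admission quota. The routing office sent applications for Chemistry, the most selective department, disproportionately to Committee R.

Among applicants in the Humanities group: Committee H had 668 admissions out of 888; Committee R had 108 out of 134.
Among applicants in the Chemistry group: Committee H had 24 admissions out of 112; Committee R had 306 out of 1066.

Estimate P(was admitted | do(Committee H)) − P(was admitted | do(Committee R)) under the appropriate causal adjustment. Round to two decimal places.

Within every department level Committee R has the higher rate, yet pooled Committee H does — Simpson's reversal.
Here department is a common cause — it drives both which review committee a case falls under and the outcome. The crude comparison mixes populations; the stratum-specific rates are the causally relevant ones.
Adjusting over the population distribution of department: 0.465·(0.752−0.806) + 0.535·(0.214−0.287) = -0.064.

-0.06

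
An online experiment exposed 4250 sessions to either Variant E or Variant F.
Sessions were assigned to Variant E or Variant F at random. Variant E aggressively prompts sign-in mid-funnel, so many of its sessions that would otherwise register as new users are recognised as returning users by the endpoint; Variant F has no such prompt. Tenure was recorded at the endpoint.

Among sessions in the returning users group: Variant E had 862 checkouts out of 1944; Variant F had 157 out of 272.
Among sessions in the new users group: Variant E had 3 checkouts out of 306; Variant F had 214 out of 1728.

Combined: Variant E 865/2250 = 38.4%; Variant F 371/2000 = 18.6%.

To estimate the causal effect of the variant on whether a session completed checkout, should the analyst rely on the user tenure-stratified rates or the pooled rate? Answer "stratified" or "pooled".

Within every user tenure level Variant F has the higher rate, yet pooled Variant E does — Simpson's reversal.
User tenure lies on the pathway variant → user tenure → outcome, so adjusting for it blocks the indirect effect. For the total causal effect of variant, use the unadjusted pooled rates.
Pooled: Variant E 38.4% vs Variant F 18.6%; Variant E is higher overall.

pooled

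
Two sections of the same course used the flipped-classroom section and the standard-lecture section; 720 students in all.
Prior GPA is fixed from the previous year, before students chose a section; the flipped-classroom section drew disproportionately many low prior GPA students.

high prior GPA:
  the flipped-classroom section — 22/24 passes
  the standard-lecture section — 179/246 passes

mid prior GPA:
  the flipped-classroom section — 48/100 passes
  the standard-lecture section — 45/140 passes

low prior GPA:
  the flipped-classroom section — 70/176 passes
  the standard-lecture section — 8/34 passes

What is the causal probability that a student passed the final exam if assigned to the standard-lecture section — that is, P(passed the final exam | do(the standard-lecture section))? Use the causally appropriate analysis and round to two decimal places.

0.45

Here prior GPA band is a common cause — it drives both which teaching method a case falls under and the outcome. The crude comparison mixes populations; the stratum-specific rates are the causally relevant ones.
Standardising the standard-lecture section to the population prior GPA band mix: 0.375·179/246 + 0.333·45/140 + 0.292·8/34 = 0.449.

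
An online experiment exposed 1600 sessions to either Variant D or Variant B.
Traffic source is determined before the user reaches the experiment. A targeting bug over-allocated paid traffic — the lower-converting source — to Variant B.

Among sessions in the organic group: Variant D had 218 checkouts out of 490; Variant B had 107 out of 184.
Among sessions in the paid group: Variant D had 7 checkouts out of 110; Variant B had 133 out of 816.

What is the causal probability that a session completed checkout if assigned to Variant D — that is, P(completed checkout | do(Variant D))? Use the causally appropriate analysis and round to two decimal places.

Traffic source is set before the variant has any effect — it is not caused by the variant — and it independently drives the outcome. That makes it a confounder, so the causal comparison is within traffic source levels.
Standardising Variant D to the population traffic source mix: 0.421·218/490 + 0.579·7/110 = 0.224.

0.22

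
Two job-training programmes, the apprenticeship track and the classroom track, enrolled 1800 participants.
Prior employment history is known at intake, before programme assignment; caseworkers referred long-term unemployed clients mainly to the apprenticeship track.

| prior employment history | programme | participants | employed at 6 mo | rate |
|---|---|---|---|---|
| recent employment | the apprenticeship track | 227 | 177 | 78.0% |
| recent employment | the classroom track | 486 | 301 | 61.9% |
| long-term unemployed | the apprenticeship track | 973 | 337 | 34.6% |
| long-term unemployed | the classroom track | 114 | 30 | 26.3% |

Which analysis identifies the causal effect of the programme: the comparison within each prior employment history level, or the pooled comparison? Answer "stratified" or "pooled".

The stratified and pooled comparisons disagree (the apprenticeship track wins within each prior employment history; the classroom track wins overall), so the answer turns on the causal role of prior employment history.
Nothing the programme does changes prior employment history; the imbalance is an allocation artefact. With prior employment history also predicting the outcome, the pooled figure is confounded, and the within-stratum comparison is the causal one.
Within each level — recent employment: 78.0% vs 61.9%; long-term unemployed: 34.6% vs 26.3% — the apprenticeship track is higher every time.

stratified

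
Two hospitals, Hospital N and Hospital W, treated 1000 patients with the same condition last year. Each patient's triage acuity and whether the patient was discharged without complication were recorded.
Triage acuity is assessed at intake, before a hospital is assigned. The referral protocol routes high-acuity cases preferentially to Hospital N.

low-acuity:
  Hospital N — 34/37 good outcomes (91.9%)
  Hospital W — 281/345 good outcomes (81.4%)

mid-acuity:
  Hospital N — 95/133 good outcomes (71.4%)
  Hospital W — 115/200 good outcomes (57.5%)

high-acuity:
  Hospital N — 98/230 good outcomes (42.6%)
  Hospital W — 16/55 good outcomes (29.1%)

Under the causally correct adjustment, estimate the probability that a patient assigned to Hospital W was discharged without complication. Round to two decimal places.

Hospital N is higher inside every triage acuity stratum but Hospital W is higher in aggregate. Whether to stratify depends on how triage acuity relates to the hospital.
Triage acuity is set before the hospital has any effect — it is not caused by the hospital — and it independently drives the outcome. That makes it a confounder, so the causal comparison is within triage acuity levels.
Standardising Hospital W to the population triage acuity mix: 0.382·281/345 + 0.333·115/200 + 0.285·16/55 = 0.586.

0.59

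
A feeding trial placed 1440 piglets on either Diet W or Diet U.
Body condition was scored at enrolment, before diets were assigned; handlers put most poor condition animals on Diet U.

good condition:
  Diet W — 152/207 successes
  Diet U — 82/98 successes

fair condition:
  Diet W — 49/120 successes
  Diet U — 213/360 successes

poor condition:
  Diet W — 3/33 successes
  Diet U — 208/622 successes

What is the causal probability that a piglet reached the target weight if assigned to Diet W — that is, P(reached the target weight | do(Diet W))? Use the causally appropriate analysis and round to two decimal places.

Diet U is higher inside every starting body condition stratum but Diet W is higher in aggregate. Whether to stratify depends on how starting body condition relates to the diet.
Nothing the diet does changes starting body condition; the imbalance is an allocation artefact. With starting body condition also predicting the outcome, the pooled figure is confounded, and the within-stratum comparison is the causal one.
Standardising Diet W to the population starting body condition mix: 0.212·152/207 + 0.333·49/120 + 0.455·3/33 = 0.333.

0.33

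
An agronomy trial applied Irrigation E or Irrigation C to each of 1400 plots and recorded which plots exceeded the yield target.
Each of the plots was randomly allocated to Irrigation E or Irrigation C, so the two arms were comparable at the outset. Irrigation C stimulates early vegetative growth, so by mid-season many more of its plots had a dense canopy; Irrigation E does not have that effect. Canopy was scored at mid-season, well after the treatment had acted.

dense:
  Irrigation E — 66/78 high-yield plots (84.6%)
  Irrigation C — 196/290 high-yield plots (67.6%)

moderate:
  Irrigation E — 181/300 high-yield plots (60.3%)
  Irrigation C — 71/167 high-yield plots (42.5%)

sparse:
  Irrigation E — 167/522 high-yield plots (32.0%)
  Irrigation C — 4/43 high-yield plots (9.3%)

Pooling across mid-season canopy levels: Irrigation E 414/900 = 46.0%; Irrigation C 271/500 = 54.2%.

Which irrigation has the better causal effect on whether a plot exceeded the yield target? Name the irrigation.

Irrigation C

The mid-season canopy-specific comparison favours Irrigation E throughout, but the pooled figures favour Irrigation C. The question is whether to condition on mid-season canopy.
Stratifying would compare irrigations among plots the irrigations themselves sorted into mid-season canopy groups — a form of selection on an intermediate. The unconditioned pooled rates give the total causal effect.
Pooled: Irrigation E 46.0% vs Irrigation C 54.2%; Irrigation C is higher overall.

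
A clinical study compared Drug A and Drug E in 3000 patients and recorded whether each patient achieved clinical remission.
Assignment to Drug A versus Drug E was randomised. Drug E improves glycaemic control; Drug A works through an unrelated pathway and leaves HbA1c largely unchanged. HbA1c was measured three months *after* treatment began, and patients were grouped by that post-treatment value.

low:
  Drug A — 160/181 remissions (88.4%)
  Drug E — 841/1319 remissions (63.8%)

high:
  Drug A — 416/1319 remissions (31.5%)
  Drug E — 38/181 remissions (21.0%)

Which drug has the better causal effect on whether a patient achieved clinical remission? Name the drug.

Drug E

The HbA1c-specific comparison favours Drug A throughout, but the pooled figures favour Drug E. The question is whether to condition on HbA1c.
Because the drug influences HbA1c, HbA1c is a post-treatment mediator, not a confounder. Stratifying on it would bias the estimate; the causal effect is the crude pooled difference.
Pooled: Drug A 38.4% vs Drug E 58.6%; Drug E is higher overall.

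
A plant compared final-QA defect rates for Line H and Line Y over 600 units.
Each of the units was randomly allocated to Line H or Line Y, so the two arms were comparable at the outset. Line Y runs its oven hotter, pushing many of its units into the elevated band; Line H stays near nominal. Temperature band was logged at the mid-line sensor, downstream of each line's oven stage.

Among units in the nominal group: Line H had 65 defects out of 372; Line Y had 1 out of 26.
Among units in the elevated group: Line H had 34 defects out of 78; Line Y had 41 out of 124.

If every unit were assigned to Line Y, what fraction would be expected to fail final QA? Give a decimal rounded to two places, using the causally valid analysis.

Line Y is lower inside every in-process temperature band stratum but Line H is lower in aggregate. Whether to stratify depends on how in-process temperature band relates to the line.
In-process temperature band is downstream of the line. One should not condition on a consequence of treatment, so the overall rates are the right comparison.
So P(outcome | do(Line Y)) is just the pooled rate for Line Y: 42/150 = 0.280.

0.28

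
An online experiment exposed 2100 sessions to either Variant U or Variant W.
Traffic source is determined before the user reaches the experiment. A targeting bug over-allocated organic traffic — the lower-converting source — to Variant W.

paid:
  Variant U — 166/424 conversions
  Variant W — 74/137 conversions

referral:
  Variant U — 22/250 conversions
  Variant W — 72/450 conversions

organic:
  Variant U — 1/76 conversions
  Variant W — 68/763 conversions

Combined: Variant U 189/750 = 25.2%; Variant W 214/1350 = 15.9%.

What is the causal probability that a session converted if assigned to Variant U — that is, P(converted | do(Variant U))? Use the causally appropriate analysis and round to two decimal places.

Since traffic source is a pre-existing factor (not a product of the variant) and it affects the outcome on its own, it is a confounder. The stratified rates, not the pooled rate, identify the causal effect.
Standardising Variant U to the population traffic source mix: 0.267·166/424 + 0.333·22/250 + 0.400·1/76 = 0.139.

0.14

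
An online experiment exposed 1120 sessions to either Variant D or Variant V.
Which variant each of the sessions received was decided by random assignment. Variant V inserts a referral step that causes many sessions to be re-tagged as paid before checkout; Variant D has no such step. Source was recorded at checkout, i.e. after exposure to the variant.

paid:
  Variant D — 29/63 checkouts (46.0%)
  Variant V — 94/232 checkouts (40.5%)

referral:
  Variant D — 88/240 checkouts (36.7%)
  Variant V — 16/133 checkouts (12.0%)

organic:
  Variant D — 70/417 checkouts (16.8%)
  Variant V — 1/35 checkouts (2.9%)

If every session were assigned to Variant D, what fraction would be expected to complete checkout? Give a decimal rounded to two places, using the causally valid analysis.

0.26

The traffic source-specific comparison favours Variant D throughout, but the pooled figures favour Variant V. The question is whether to condition on traffic source.
Traffic source is downstream of the variant. One should not condition on a consequence of treatment, so the overall rates are the right comparison.
So P(outcome | do(Variant D)) is just the pooled rate for Variant D: 187/720 = 0.260.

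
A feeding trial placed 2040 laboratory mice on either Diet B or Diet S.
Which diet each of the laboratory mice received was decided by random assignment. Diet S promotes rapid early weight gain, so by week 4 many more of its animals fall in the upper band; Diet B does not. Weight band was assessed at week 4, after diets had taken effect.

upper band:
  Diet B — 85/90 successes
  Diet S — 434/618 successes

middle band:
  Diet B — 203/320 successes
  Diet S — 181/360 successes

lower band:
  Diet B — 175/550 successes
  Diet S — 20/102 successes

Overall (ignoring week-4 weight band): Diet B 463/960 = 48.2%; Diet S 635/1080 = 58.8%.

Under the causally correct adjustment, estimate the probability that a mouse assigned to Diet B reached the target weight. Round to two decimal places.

0.48

Within every week-4 weight band level Diet B has the higher rate, yet pooled Diet S does — Simpson's reversal.
Because the diet influences week-4 weight band, week-4 weight band is a post-treatment mediator, not a confounder. Stratifying on it would bias the estimate; the causal effect is the crude pooled difference.
So P(outcome | do(Diet B)) is just the pooled rate for Diet B: 463/960 = 0.482.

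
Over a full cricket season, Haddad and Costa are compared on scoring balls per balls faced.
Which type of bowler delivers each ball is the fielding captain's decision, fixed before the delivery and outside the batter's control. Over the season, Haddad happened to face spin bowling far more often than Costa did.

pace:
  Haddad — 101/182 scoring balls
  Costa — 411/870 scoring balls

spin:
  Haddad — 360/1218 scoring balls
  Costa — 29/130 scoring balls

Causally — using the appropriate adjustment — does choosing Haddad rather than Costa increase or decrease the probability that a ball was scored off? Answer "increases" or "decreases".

Bowling type is set before the player has any effect — it is not caused by the player — and it independently drives the outcome. That makes it a confounder, so the causal comparison is within bowling type levels.
Within each level — pace: 55.5% vs 47.2%; spin: 29.6% vs 22.3% — Haddad is higher every time.

increases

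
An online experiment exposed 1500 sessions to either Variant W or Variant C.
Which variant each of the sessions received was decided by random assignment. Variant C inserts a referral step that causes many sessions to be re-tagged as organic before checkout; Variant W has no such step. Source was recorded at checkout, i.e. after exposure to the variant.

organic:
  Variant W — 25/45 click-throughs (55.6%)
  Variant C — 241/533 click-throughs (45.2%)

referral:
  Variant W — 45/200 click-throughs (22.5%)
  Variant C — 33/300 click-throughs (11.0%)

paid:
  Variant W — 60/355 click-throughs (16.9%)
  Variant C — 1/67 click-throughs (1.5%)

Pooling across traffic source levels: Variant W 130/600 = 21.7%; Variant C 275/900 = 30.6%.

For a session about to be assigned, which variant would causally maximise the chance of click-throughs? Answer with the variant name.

Variant C

Variant W is higher inside every traffic source stratum but Variant C is higher in aggregate. Whether to stratify depends on how traffic source relates to the variant.
Traffic source is recorded after the variant and is itself shifted by it — it sits on the causal path from variant to outcome. Conditioning on a mediator would strip out part of the effect we want; the pooled comparison gives the total causal effect.
Pooled: Variant W 21.7% vs Variant C 30.6%; Variant C is higher overall.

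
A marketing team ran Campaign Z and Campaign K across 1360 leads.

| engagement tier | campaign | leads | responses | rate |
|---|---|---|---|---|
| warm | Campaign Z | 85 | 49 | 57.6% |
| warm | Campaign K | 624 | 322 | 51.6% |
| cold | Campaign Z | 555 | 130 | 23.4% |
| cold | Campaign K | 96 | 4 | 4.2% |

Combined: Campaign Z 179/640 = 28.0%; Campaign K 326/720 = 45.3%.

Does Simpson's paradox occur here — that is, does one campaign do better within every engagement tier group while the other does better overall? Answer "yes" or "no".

Within each engagement tier level (warm 57.6% vs 51.6%; cold 23.4% vs 4.2%), Campaign Z has the higher rate every time. Pooled: 28.0% vs 45.3% — Campaign K has the higher rate overall. The two comparisons disagree.

yes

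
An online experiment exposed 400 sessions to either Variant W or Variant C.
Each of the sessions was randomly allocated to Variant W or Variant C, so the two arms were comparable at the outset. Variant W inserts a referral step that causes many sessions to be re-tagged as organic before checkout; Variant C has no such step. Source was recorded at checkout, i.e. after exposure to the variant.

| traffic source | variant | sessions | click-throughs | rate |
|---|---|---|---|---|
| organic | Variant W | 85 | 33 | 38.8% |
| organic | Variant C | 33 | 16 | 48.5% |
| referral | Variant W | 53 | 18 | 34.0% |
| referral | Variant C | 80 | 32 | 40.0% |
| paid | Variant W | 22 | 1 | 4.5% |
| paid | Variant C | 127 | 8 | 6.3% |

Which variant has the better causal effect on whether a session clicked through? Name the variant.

The traffic source-specific comparison favours Variant C throughout, but the pooled figures favour Variant W. The question is whether to condition on traffic source.
The distribution of traffic source is itself part of what the variant does — it is an intermediate outcome. Holding it fixed would remove that part of the effect; the total effect is the pooled difference.
Pooled: Variant W 32.5% vs Variant C 23.3%; Variant W is higher overall.

Variant W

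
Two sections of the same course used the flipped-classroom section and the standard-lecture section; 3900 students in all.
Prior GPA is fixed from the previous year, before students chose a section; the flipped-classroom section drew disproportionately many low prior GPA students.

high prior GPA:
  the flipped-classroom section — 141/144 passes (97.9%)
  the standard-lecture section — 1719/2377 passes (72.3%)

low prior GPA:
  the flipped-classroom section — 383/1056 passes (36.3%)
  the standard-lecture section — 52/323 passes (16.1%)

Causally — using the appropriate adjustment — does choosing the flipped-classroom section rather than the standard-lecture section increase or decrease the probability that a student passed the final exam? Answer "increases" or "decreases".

Prior GPA band satisfies the back-door criterion: it is not a descendant of the teaching method, and it blocks the spurious path from teaching method to outcome. Adjusting for it (i.e., using the within-prior GPA band rates) gives the causal effect.
Within each level — high prior GPA: 97.9% vs 72.3%; low prior GPA: 36.3% vs 16.1% — the flipped-classroom section is higher every time.

increases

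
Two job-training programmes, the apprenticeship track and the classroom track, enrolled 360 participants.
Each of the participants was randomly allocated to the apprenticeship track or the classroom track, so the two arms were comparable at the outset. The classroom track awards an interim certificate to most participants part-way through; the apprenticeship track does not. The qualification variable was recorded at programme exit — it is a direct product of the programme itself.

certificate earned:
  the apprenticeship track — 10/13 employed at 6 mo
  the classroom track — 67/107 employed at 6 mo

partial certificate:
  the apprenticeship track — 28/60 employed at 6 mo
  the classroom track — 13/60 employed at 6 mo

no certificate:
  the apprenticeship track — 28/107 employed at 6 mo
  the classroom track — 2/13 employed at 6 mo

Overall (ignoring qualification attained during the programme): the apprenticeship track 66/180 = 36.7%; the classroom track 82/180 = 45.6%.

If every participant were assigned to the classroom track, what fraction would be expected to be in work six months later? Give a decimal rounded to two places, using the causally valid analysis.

0.46

The distribution of qualification attained during the programme is itself part of what the programme does — it is an intermediate outcome. Holding it fixed would remove that part of the effect; the total effect is the pooled difference.
So P(outcome | do(the classroom track)) is just the pooled rate for the classroom track: 82/180 = 0.456.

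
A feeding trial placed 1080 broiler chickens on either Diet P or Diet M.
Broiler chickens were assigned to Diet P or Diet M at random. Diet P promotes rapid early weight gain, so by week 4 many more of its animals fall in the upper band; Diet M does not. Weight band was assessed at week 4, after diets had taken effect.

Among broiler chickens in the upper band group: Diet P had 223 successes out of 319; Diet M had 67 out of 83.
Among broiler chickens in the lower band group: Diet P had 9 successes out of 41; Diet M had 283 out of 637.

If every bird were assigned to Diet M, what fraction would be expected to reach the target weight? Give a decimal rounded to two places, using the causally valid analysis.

Week-4 weight band is recorded after the diet and is itself shifted by it — it sits on the causal path from diet to outcome. Conditioning on a mediator would strip out part of the effect we want; the pooled comparison gives the total causal effect.
So P(outcome | do(Diet M)) is just the pooled rate for Diet M: 350/720 = 0.486.

0.49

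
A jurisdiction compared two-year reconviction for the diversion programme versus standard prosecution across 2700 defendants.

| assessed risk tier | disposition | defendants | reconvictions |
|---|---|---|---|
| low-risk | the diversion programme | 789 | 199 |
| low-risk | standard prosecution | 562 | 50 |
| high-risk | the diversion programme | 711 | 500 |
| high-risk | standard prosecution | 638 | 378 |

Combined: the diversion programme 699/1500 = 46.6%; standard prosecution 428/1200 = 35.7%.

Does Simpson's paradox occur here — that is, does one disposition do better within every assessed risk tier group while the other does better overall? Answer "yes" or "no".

Within each assessed risk tier level (low-risk 25.2% vs 8.9%; high-risk 70.3% vs 59.2%), standard prosecution has the lower rate every time. Pooled: 46.6% vs 35.7% — standard prosecution has the lower rate overall. They agree.

no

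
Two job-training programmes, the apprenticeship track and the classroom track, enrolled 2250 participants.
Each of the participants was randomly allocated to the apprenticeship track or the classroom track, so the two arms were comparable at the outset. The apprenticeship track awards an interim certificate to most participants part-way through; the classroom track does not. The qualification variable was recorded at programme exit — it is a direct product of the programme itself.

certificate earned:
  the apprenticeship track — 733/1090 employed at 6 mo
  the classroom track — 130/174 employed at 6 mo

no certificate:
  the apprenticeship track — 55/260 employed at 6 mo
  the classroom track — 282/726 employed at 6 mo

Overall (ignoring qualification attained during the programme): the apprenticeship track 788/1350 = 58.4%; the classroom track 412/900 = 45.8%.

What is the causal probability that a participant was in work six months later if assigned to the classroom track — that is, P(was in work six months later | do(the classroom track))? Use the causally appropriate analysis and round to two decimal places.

0.46

Within every qualification attained during the programme level the classroom track has the higher rate, yet pooled the apprenticeship track does — Simpson's reversal.
Qualification attained during the programme here is a post-treatment variable shaped by the programme; conditioning on it would introduce bias rather than remove it. The overall comparison is the causal one.
So P(outcome | do(the classroom track)) is just the pooled rate for the classroom track: 412/900 = 0.458.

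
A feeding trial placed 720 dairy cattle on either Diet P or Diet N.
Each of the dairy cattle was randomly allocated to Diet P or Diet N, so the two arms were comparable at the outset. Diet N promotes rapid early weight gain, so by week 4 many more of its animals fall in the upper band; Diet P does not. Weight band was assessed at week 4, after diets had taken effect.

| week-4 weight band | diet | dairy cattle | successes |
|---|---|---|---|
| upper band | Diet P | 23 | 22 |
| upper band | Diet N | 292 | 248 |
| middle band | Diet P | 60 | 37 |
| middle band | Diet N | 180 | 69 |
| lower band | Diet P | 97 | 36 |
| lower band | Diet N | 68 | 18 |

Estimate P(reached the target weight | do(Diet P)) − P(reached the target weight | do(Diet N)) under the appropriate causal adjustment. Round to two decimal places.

-0.09

Stratifying would compare diets among dairy cattle the diets themselves sorted into week-4 weight band groups — a form of selection on an intermediate. The unconditioned pooled rates give the total causal effect.
The causal difference is the pooled difference: 0.528 − 0.620 = -0.093.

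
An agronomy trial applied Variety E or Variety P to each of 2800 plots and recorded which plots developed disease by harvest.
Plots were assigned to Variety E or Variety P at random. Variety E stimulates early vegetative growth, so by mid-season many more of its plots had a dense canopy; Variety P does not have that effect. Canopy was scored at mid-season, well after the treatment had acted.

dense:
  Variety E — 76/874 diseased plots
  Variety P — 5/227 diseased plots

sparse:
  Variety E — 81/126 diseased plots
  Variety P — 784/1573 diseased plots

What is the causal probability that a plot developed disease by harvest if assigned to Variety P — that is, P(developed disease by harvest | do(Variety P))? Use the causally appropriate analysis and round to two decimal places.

Within every mid-season canopy level Variety P has the lower rate, yet pooled Variety E does — Simpson's reversal.
Mid-season canopy lies on the pathway variety → mid-season canopy → outcome, so adjusting for it blocks the indirect effect. For the total causal effect of variety, use the unadjusted pooled rates.
So P(outcome | do(Variety P)) is just the pooled rate for Variety P: 789/1800 = 0.438.

0.44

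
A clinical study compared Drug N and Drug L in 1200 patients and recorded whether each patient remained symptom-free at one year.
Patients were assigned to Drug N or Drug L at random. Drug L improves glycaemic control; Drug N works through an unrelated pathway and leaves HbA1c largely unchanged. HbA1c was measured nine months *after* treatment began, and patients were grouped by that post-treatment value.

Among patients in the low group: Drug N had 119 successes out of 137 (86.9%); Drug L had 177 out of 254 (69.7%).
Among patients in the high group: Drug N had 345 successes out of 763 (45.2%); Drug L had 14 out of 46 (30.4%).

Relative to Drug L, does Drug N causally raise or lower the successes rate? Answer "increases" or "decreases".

decreases

The stratified and pooled comparisons disagree (Drug N wins within each HbA1c; Drug L wins overall), so the answer turns on the causal role of HbA1c.
Because the drug influences HbA1c, HbA1c is a post-treatment mediator, not a confounder. Stratifying on it would bias the estimate; the causal effect is the crude pooled difference.
Pooled: Drug N 51.6% vs Drug L 63.7%; Drug L is higher overall.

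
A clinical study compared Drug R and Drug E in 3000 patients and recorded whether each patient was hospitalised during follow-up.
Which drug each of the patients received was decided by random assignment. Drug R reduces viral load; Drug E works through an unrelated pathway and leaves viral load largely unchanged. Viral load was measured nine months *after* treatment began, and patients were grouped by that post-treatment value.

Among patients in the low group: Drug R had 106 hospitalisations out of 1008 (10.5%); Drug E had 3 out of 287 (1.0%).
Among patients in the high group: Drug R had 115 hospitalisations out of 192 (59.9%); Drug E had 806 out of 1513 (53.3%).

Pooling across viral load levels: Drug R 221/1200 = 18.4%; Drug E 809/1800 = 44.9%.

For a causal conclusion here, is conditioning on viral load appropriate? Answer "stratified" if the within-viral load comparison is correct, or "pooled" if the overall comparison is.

The viral load-specific comparison favours Drug E throughout, but the pooled figures favour Drug R. The question is whether to condition on viral load.
Viral load here is a post-treatment variable shaped by the drug; conditioning on it would introduce bias rather than remove it. The overall comparison is the causal one.
Pooled: Drug R 18.4% vs Drug E 44.9%; Drug R is lower overall.

pooled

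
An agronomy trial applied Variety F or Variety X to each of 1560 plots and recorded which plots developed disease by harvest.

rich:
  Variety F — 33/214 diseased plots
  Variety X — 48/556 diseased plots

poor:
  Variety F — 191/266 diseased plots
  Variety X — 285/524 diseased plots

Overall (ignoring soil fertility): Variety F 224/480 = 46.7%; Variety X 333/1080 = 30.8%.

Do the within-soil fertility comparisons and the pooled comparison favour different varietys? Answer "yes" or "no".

no

Within each soil fertility level (rich 15.4% vs 8.6%; poor 71.8% vs 54.4%), Variety X has the lower rate every time. Pooled: 46.7% vs 30.8% — Variety X has the lower rate overall. They agree.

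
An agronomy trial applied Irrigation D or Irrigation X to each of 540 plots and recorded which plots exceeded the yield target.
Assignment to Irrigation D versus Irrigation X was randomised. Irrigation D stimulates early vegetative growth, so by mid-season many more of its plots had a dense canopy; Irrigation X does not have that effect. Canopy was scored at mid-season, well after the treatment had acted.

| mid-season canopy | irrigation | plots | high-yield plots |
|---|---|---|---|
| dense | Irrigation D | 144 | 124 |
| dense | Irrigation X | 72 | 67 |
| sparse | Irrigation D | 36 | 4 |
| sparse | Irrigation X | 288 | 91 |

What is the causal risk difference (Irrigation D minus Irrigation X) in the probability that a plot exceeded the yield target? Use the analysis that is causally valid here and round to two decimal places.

+0.27

The stratified and pooled comparisons disagree (Irrigation X wins within each mid-season canopy; Irrigation D wins overall), so the answer turns on the causal role of mid-season canopy.
Mid-season canopy is downstream of the irrigation. One should not condition on a consequence of treatment, so the overall rates are the right comparison.
The causal difference is the pooled difference: 0.711 − 0.439 = +0.272.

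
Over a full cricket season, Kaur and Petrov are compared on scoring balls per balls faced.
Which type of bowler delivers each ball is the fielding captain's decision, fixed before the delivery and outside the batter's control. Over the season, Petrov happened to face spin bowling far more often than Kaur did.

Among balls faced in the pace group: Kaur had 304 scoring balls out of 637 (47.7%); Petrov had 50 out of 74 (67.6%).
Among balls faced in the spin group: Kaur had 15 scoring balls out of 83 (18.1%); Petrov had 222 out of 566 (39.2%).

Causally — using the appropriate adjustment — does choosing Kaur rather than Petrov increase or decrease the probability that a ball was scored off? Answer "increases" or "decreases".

Nothing the player does changes bowling type; the imbalance is an allocation artefact. With bowling type also predicting the outcome, the pooled figure is confounded, and the within-stratum comparison is the causal one.
Within each level — pace: 47.7% vs 67.6%; spin: 18.1% vs 39.2% — Petrov is higher every time.

decreases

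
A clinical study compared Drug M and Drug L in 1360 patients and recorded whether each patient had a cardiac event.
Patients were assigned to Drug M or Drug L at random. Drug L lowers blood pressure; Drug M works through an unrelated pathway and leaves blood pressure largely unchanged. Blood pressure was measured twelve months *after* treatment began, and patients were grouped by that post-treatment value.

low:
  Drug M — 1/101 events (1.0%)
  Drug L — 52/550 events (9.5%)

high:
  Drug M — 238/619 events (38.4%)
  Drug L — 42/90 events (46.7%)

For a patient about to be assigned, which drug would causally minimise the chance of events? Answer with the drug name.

Drug L

Within every blood pressure level Drug M has the lower rate, yet pooled Drug L does — Simpson's reversal.
Blood pressure is recorded after the drug and is itself shifted by it — it sits on the causal path from drug to outcome. Conditioning on a mediator would strip out part of the effect we want; the pooled comparison gives the total causal effect.
Pooled: Drug M 33.2% vs Drug L 14.7%; Drug L is lower overall.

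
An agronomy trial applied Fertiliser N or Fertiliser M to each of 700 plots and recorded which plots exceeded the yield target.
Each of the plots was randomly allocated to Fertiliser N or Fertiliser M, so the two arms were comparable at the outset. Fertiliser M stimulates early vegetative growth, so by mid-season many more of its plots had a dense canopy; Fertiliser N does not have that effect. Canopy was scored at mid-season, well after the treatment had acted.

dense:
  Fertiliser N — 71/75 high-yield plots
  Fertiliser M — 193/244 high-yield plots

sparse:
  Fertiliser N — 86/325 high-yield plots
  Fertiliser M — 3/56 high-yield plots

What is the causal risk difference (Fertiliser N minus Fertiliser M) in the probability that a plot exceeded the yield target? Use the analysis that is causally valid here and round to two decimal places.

The stratified and pooled comparisons disagree (Fertiliser N wins within each mid-season canopy; Fertiliser M wins overall), so the answer turns on the causal role of mid-season canopy.
Mid-season canopy is downstream of the fertiliser. One should not condition on a consequence of treatment, so the overall rates are the right comparison.
The causal difference is the pooled difference: 0.393 − 0.653 = -0.261.

-0.26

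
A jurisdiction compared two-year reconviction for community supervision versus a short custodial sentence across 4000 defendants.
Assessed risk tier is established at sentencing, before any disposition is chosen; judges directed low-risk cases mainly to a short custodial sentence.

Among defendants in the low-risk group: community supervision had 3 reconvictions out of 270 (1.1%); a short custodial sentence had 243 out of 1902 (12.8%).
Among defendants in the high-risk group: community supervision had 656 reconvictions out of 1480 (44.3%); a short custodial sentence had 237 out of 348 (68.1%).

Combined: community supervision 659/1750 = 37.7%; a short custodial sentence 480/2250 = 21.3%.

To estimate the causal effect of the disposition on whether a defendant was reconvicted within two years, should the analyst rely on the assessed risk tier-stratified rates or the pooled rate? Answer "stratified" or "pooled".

stratified

Within every assessed risk tier level community supervision has the lower rate, yet pooled a short custodial sentence does — Simpson's reversal.
Nothing the disposition does changes assessed risk tier; the imbalance is an allocation artefact. With assessed risk tier also predicting the outcome, the pooled figure is confounded, and the within-stratum comparison is the causal one.
Within each level — low-risk: 1.1% vs 12.8%; high-risk: 44.3% vs 68.1% — community supervision is lower every time.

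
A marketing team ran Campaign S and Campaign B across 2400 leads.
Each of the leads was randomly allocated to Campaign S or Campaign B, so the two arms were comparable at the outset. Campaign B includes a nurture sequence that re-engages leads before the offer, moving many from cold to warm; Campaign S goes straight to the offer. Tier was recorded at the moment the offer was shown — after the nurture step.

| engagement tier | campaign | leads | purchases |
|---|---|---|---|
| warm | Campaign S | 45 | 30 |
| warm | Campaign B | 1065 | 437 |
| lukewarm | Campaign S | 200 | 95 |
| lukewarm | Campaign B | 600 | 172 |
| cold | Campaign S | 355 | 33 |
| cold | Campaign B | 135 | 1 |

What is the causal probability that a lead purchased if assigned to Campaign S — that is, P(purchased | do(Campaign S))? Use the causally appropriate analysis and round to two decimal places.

0.26

The engagement tier-specific comparison favours Campaign S throughout, but the pooled figures favour Campaign B. The question is whether to condition on engagement tier.
Engagement tier lies on the pathway campaign → engagement tier → outcome, so adjusting for it blocks the indirect effect. For the total causal effect of campaign, use the unadjusted pooled rates.
So P(outcome | do(Campaign S)) is just the pooled rate for Campaign S: 158/600 = 0.263.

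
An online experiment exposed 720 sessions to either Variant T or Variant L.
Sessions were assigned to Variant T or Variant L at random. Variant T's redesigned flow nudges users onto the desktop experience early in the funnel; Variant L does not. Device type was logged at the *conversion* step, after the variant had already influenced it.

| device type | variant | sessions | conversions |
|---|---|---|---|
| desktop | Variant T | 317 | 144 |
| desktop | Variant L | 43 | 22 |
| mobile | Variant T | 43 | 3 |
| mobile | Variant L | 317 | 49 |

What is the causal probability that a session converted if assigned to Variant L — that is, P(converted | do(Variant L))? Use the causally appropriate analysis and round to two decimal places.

Device type is recorded after the variant and is itself shifted by it — it sits on the causal path from variant to outcome. Conditioning on a mediator would strip out part of the effect we want; the pooled comparison gives the total causal effect.
So P(outcome | do(Variant L)) is just the pooled rate for Variant L: 71/360 = 0.197.

0.20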